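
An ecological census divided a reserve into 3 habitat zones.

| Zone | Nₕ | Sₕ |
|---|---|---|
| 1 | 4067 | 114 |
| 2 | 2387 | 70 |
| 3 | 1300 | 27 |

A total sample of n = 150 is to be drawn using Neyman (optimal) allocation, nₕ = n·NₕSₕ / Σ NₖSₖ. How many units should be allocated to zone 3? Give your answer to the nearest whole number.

8

Σ NₕSₕ = 4067·114 + 2387·70 + 1300·27 = 665828.
Share for 3: 35100/665828 = 0.05272.
n_3 = 150 × 0.05272 = 7.907... → 8.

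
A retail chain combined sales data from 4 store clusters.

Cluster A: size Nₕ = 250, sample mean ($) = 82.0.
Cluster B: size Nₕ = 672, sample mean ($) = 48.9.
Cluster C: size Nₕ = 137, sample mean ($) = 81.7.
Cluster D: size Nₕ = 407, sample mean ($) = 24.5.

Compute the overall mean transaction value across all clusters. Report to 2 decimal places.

50.84

N = 1466; weights Wₕ = Nₕ/N = (0.1705, 0.4584, 0.0935, 0.2776).
x̄_st = Σ Wₕ·x̄ₕ = 0.1705·82.0 + 0.4584·48.9 + 0.0935·81.7 + 0.2776·24.5 ≈ 50.8357...
→ 50.84.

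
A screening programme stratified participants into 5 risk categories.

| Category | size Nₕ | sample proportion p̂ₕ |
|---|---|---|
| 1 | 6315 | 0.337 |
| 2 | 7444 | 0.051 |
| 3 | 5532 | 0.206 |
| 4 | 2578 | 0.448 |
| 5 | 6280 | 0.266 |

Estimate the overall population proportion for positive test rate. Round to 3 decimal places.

Wₕ = Nₕ/N with N = 28149: 0.2243, 0.2644, 0.1965, 0.0916, 0.2231.
p̂_st = 0.2243·0.337 + 0.2644·0.051 + 0.1965·0.206 + 0.0916·0.448 + 0.2231·0.266 ≈ 0.22995... → 0.230.

0.230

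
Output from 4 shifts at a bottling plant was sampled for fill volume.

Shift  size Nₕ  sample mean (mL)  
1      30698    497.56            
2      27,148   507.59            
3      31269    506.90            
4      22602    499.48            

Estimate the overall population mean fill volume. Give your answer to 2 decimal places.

N = 111717; weights Wₕ = Nₕ/N = (0.2748, 0.2430, 0.2799, 0.2023).
x̄_st = Σ Wₕ·x̄ₕ = 0.2748·497.56 + 0.2430·507.59 + 0.2799·506.90 + 0.2023·499.48 ≈ 503.0000...
→ 503.00.

503.00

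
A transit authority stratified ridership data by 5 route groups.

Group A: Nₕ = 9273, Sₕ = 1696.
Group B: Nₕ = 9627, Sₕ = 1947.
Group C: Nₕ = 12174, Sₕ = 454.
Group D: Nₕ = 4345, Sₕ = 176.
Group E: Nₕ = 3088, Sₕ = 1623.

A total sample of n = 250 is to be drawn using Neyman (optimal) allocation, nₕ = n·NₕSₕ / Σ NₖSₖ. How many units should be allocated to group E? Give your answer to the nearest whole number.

A: NₕSₕ = 9273·1696 = 15727008
B: NₕSₕ = 9627·1947 = 18743769
C: NₕSₕ = 12174·454 = 5526996
D: NₕSₕ = 4345·176 = 764720
E: NₕSₕ = 3088·1623 = 5011824
Σ NₕSₕ = 45774317.
n_E = 250·5011824/45774317 = 27.372... → 27.

27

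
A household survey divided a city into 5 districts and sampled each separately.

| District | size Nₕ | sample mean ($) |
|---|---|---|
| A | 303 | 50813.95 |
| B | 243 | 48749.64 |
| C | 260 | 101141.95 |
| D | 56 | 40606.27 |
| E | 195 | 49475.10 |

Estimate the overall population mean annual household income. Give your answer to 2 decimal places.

61931.21

N = 303 + 243 + 260 + 56 + 195 = 1057.
The stratified mean weights each stratum mean by its population share Nₕ/N.
Σ Nₕx̄ₕ = 303·50813.95 + 243·48749.64 + 260·101141.95 + 56·40606.27 + 195·49475.10 = 15396626.85 + 11846162.52 + 26296907 + 2273951.12 + 9647644.5 = 65461291.99.
Divide by N: 65461291.99 / 1057 = 61931.2129... → 61931.21.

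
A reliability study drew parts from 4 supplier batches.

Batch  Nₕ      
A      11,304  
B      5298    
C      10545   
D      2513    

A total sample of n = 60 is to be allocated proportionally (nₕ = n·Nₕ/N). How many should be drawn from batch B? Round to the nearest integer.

11

Share of batch B = 5298/29660 = 0.17862.
Allocate 60 × 0.17862 = 10.717... → 11.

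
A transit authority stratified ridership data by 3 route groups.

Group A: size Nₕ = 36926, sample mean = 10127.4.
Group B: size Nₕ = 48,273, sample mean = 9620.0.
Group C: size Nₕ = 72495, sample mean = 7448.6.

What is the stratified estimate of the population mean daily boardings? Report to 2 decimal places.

x̄_st = (Σ Nₕx̄ₕ) / (Σ Nₕ) = (36926·10127.4 + 48273·9620.0 + 72495·7448.6) / 157694
= 1378336889.4 / 157694 = 8740.5792... → 8740.58.

8740.58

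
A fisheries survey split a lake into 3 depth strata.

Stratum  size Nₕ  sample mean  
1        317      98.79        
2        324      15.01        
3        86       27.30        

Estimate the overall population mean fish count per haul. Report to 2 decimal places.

53.00

N = 317 + 324 + 86 = 727.
Overall mean = Σ (Nₕ/N)·x̄ₕ — weight by population share, not a simple average.
Σ Nₕx̄ₕ = 317·98.79 + 324·15.01 + 86·27.30 = 31316.43 + 4863.24 + 2347.8 = 38527.47.
Divide by N: 38527.47 / 727 = 52.9951... → 53.00.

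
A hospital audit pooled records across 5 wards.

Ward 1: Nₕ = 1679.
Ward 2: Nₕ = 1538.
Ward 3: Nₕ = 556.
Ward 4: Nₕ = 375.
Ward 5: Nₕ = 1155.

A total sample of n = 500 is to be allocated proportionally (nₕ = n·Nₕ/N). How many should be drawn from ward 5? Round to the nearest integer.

109

Share of ward 5 = 1155/5303 = 0.21780.
Allocate 500 × 0.21780 = 108.901... → 109.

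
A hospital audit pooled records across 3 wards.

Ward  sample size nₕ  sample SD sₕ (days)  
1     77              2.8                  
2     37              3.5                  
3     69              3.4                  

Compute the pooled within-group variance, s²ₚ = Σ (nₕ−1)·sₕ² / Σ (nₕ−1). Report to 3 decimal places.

10.127

1: (77−1)·2.8² = 76·7.84 = 595.84
2: (37−1)·3.5² = 36·12.25 = 441
3: (69−1)·3.4² = 68·11.56 = 786.08
Numerator = 1822.92; denominator = Σ(nₕ−1) = 180.
s²ₚ = 1822.92/180 = 10.12733... → 10.127.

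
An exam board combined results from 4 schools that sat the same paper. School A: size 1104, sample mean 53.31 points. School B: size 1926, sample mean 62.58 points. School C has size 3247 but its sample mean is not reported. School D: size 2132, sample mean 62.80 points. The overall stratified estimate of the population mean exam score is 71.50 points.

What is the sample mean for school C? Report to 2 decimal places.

N = 1104 + 1926 + 3247 + 2132 = 8409.
Overall total = μ·N = 71.50·8409 = 601243.5.
Subtract the known strata: 1104·53.31 + 1926·62.58 + 2132·62.80 = 313272.92.
Remaining total for school C: 601243.5 − 313272.92 = 287970.58.
Divide by its size: 287970.58 / 3247 = 88.6882... → 88.69.

88.69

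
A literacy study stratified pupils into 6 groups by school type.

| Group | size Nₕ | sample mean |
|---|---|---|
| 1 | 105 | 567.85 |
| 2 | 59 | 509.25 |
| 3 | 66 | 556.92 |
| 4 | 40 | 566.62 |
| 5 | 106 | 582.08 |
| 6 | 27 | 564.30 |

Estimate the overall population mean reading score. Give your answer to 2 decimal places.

x̄_st = (Σ Nₕx̄ₕ) / (Σ Nₕ) = (105·567.85 + 59·509.25 + 66·556.92 + 40·566.62 + 106·582.08 + 27·564.30) / 403
= 226028.1 / 403 = 560.8638... → 560.86.

560.86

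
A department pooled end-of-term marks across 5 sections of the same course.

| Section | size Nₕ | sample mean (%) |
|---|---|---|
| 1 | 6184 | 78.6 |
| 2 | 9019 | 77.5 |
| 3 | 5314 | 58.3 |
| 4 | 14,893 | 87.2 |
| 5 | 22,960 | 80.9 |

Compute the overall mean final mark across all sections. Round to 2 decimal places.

N = 58370; weights Wₕ = Nₕ/N = (0.1059, 0.1545, 0.0910, 0.2551, 0.3934).
x̄_st = Σ Wₕ·x̄ₕ = 0.1059·78.6 + 0.1545·77.5 + 0.0910·58.3 + 0.2551·87.2 + 0.3934·80.9 ≈ 79.6809...
→ 79.68.

79.68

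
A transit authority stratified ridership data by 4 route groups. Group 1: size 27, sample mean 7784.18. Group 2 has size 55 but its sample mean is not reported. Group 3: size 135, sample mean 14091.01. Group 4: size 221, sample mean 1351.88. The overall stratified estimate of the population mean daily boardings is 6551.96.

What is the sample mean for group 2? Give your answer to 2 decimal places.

8336.98

N = 27 + 55 + 135 + 221 = 438.
Overall total = μ·N = 6551.96·438 = 2869758.48.
Subtract the known strata: 27·7784.18 + 135·14091.01 + 221·1351.88 = 2411224.69.
Remaining total for group 2: 2869758.48 − 2411224.69 = 458533.79.
Divide by its size: 458533.79 / 55 = 8336.978 → 8336.98.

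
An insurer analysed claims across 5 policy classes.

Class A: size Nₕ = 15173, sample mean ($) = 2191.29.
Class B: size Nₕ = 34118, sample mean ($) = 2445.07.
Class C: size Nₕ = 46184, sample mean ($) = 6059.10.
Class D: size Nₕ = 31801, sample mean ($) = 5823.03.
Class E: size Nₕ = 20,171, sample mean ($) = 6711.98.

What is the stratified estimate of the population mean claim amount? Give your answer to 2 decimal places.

N = 15173 + 34118 + 46184 + 31801 + 20171 = 147447.
Weight each subgroup mean by Nₕ/N and sum.
Σ Nₕx̄ₕ = 15173·2191.29 + 34118·2445.07 + 46184·6059.10 + 31801·5823.03 + 20171·6711.98 = 33248443.17 + 83420898.26 + 279833474.4 + 185178177.03 + 135387348.58 = 717068341.44.
Divide by N: 717068341.44 / 147447 = 4863.2277... → 4863.23.

4863.23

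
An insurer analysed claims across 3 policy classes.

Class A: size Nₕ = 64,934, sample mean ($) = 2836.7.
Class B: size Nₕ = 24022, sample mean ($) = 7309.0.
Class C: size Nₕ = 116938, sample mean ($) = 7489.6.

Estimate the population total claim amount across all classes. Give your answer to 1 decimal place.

1235593920.6

Population total = Σ Nₕ·x̄ₕ (each stratum's size times its mean).
64934·2836.7 + 24022·7309.0 + 116938·7489.6 = 184198277.8 + 175576798 + 875818844.8 = 1235593920.6.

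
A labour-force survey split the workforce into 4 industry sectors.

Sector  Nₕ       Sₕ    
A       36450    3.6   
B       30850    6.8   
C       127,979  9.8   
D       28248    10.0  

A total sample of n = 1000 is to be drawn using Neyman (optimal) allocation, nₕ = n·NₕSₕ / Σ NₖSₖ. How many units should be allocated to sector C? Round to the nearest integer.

Σ NₕSₕ = 36450·3.6 + 30850·6.8 + 127979·9.8 + 28248·10.0 = 1877674.2.
Share for C: 1254194.2/1877674.2 = 0.66795.
n_C = 1000 × 0.66795 = 667.951... → 668.

668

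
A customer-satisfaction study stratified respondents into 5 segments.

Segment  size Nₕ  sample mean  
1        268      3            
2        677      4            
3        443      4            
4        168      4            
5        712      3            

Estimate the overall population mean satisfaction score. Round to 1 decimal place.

x̄_st = (Σ Nₕx̄ₕ) / (Σ Nₕ) = (268·3 + 677·4 + 443·4 + 168·4 + 712·3) / 2268
= 8092 / 2268 = 3.568... → 3.6.

3.6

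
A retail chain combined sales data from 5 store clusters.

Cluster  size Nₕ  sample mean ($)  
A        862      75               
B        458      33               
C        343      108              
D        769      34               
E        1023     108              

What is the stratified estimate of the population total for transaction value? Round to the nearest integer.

A: 862·75 = 64650
B: 458·33 = 15114
C: 343·108 = 37044
D: 769·34 = 26146
E: 1023·108 = 110484
τ̂ = Σ Nₕx̄ₕ = 253438.

253438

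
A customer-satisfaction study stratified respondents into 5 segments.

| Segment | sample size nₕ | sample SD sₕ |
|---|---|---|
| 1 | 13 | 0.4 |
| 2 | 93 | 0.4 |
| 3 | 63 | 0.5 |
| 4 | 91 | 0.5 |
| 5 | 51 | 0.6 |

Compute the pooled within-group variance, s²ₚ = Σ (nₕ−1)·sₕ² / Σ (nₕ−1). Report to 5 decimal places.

1: (13−1)·0.4² = 12·0.16 = 1.92
2: (93−1)·0.4² = 92·0.16 = 14.72
3: (63−1)·0.5² = 62·0.25 = 15.5
4: (91−1)·0.5² = 90·0.25 = 22.5
5: (51−1)·0.6² = 50·0.36 = 18
Numerator = 72.64; denominator = Σ(nₕ−1) = 306.
s²ₚ = 72.64/306 = 0.2373856... → 0.23739.

0.23739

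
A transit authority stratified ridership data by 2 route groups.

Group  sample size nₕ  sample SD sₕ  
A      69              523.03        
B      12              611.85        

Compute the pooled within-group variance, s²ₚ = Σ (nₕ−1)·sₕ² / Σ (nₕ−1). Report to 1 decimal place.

287595.8

Degrees of freedom: 68 + 11 = 79.
Σ(nₕ−1)sₕ² = 68·273560.3809 + 11·374360.4225 = 22720070.5487.
s²ₚ = 22720070.5487 / 79 = 287595.830... → 287595.8.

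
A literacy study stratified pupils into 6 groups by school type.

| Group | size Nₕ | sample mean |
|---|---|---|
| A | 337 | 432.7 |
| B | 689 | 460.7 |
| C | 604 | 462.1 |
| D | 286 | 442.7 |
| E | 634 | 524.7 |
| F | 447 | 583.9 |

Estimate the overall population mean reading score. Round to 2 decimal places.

488.03

N = 2997; weights Wₕ = Nₕ/N = (0.1124, 0.2299, 0.2015, 0.0954, 0.2115, 0.1491).
x̄_st = Σ Wₕ·x̄ₕ = 0.1124·432.7 + 0.2299·460.7 + 0.2015·462.1 + 0.0954·442.7 + 0.2115·524.7 + 0.1491·583.9 ≈ 488.0300...
→ 488.03.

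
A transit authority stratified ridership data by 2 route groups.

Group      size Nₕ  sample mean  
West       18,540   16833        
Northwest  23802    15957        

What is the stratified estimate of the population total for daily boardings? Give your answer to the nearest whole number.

Population total = Σ Nₕ·x̄ₕ (each stratum's size times its mean).
18540·16833 + 23802·15957 = 312083820 + 379808514 = 691892334.

691892334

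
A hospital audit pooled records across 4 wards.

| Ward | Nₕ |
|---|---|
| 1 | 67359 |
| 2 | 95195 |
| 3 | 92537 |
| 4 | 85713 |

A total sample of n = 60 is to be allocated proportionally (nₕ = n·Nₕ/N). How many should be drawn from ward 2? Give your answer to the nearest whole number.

Share of ward 2 = 95195/340804 = 0.27932.
Allocate 60 × 0.27932 = 16.759... → 17.

17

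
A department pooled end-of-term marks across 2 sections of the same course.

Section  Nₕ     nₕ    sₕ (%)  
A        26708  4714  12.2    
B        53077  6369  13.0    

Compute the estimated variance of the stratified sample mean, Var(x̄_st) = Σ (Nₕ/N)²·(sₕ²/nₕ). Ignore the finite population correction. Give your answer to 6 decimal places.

0.015281

N = 79785; Wₕ = Nₕ/N.
section A: (26708/79785)²·12.2²/4714 = 0.003538102
section B: (53077/79785)²·13.0²/6369 = 0.011743179
Sum = 0.015281281 → 0.015281.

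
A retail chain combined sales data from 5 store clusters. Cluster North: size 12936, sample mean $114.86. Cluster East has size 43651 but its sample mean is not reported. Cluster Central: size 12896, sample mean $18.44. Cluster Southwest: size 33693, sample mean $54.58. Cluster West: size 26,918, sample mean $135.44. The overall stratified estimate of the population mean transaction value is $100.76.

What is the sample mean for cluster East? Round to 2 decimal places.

N = 12936 + 43651 + 12896 + 33693 + 26918 = 130094.
Overall total = μ·N = 100.76·130094 = 13108271.44.
Subtract the known strata: 12936·114.86 + 12896·18.44 + 33693·54.58 + 26918·135.44 = 7208369.06.
Remaining total for cluster East: 13108271.44 − 7208369.06 = 5899902.38.
Divide by its size: 5899902.38 / 43651 = 135.1608... → 135.16.

135.16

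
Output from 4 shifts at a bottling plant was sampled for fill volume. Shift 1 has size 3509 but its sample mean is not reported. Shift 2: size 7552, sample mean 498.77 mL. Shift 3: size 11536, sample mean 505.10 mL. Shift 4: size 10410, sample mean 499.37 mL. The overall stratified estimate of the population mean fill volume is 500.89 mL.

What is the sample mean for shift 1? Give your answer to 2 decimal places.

496.12

Σ Nₕx̄ₕ = N·μ, so 3509·x̄_1 = 33007·500.89 − (7552·498.77 + 11536·505.10 + 10410·499.37).
= 16532876.23 − 14791986.34 = 1740889.89.
x̄_1 = 1740889.89 / 3509 = 496.1214... → 496.12.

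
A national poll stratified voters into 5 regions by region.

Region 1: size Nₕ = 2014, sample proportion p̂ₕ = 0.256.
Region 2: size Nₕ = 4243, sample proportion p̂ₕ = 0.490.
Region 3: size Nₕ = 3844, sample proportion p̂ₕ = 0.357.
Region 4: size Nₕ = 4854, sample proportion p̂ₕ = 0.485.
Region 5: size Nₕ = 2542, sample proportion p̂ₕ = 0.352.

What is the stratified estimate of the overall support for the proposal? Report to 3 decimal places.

N = 2014 + 4243 + 3844 + 4854 + 2542 = 17497.
Overall proportion = Σ (Nₕ/N)·p̂ₕ.
Σ Nₕp̂ₕ = 515.584 + 2079.07 + 1372.308 + 2354.19 + 894.784 = 7215.936.
7215.936 / 17497 = 0.41241... → 0.412.

0.412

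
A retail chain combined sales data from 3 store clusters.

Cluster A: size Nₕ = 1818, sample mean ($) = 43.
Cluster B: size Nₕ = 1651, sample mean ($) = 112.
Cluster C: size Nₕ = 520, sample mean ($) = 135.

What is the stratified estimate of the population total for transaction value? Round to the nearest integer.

333286

Population total = Σ Nₕ·x̄ₕ (each stratum's size times its mean).
1818·43 + 1651·112 + 520·135 = 78174 + 184912 + 70200 = 333286.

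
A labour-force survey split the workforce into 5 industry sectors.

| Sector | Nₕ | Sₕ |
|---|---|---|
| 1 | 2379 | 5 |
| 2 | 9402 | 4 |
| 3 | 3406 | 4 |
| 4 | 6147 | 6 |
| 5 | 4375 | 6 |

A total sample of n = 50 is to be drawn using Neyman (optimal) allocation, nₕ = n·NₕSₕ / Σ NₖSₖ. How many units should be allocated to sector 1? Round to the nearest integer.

5

Σ NₕSₕ = 2379·5 + 9402·4 + 3406·4 + 6147·6 + 4375·6 = 126259.
Share for 1: 11895/126259 = 0.09421.
n_1 = 50 × 0.09421 = 4.711... → 5.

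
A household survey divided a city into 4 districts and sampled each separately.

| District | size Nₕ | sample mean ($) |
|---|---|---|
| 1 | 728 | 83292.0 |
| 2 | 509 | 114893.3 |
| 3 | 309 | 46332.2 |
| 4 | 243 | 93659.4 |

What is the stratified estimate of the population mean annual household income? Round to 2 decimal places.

N = 728 + 509 + 309 + 243 = 1789.
Weight each subgroup mean by Nₕ/N and sum.
Σ Nₕx̄ₕ = 728·83292.0 + 509·114893.3 + 309·46332.2 + 243·93659.4 = 60636576 + 58480689.7 + 14316649.8 + 22759234.2 = 156193149.7.
Divide by N: 156193149.7 / 1789 = 87307.5180... → 87307.52.

87307.52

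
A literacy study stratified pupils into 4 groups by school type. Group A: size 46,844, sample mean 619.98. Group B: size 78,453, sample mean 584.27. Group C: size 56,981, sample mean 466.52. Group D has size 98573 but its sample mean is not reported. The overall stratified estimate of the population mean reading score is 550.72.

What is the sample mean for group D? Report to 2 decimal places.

N = 46844 + 78453 + 56981 + 98573 = 280851.
Overall total = μ·N = 550.72·280851 = 154670262.72.
Subtract the known strata: 46844·619.98 + 78453·584.27 + 56981·466.52 = 101462853.55.
Remaining total for group D: 154670262.72 − 101462853.55 = 53207409.17.
Divide by its size: 53207409.17 / 98573 = 539.7767... → 539.78.

539.78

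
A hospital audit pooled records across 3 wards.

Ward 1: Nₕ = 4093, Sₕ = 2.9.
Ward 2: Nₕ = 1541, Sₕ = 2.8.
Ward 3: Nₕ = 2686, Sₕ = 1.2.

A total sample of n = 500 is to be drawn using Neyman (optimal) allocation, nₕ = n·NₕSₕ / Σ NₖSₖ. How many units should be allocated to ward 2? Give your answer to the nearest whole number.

111

Σ NₕSₕ = 4093·2.9 + 1541·2.8 + 2686·1.2 = 19407.7.
Share for 2: 4314.8/19407.7 = 0.22232.
n_2 = 500 × 0.22232 = 111.162... → 111.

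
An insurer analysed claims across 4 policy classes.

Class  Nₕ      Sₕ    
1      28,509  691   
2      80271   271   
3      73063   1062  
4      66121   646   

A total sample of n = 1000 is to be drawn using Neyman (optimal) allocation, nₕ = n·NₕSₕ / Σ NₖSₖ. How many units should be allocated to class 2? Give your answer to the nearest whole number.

1: NₕSₕ = 28509·691 = 19699719
2: NₕSₕ = 80271·271 = 21753441
3: NₕSₕ = 73063·1062 = 77592906
4: NₕSₕ = 66121·646 = 42714166
Σ NₕSₕ = 161760232.
n_2 = 1000·21753441/161760232 = 134.480... → 134.

134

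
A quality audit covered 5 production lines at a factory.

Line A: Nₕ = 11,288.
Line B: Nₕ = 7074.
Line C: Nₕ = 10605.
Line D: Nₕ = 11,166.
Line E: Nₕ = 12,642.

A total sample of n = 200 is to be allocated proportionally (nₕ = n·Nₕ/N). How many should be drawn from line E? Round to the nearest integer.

Share of line E = 12642/52775 = 0.23955.
Allocate 200 × 0.23955 = 47.909... → 48.

48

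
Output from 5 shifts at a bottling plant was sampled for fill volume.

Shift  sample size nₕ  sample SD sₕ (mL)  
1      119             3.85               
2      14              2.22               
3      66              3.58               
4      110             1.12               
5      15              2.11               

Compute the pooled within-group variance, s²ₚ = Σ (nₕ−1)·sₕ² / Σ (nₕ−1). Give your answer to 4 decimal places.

Degrees of freedom: 118 + 13 + 65 + 109 + 14 = 319.
Σ(nₕ−1)sₕ² = 118·14.8225 + 13·4.9284 + 65·12.8164 + 109·1.2544 + 14·4.4521 = 2845.2492.
s²ₚ = 2845.2492 / 319 = 8.919276... → 8.9193.

8.9193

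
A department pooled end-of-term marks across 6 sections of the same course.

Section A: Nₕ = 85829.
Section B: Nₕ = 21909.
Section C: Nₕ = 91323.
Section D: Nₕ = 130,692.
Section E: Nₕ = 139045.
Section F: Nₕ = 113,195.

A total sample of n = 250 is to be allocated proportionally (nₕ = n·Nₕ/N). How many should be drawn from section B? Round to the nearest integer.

9

Share of section B = 21909/581993 = 0.03764.
Allocate 250 × 0.03764 = 9.411... → 9.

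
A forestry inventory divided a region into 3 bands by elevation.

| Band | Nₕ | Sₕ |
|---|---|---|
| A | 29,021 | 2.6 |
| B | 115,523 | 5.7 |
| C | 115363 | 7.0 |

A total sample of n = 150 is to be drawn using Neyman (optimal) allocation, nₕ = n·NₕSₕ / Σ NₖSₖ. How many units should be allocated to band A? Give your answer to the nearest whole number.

A: NₕSₕ = 29021·2.6 = 75454.6
B: NₕSₕ = 115523·5.7 = 658481.1
C: NₕSₕ = 115363·7.0 = 807541
Σ NₕSₕ = 1541476.7.
n_A = 150·75454.6/1541476.7 = 7.342... → 7.

7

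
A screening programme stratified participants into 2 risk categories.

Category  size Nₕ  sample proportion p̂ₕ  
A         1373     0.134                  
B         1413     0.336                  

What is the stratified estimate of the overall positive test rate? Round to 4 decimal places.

Wₕ = Nₕ/N with N = 2786: 0.4928, 0.5072.
p̂_st = 0.4928·0.134 + 0.5072·0.336 ≈ 0.236450... → 0.2365.

0.2365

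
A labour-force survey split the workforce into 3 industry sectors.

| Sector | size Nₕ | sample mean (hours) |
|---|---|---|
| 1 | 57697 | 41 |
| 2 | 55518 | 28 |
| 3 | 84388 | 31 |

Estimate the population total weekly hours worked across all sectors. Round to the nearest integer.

6536109

Estimate total by summing Nₕ·x̄ₕ over strata.
57697·41 + 55518·28 + 84388·31 = 2365577 + 1554504 + 2616028 = 6536109.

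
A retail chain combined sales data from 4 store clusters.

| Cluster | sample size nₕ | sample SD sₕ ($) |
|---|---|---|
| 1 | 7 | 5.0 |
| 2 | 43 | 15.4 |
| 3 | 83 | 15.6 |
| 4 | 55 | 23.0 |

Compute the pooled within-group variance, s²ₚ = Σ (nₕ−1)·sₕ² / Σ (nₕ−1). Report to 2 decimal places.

Degrees of freedom: 6 + 42 + 82 + 54 = 184.
Σ(nₕ−1)sₕ² = 6·25 + 42·237.16 + 82·243.36 + 54·529 = 58632.24.
s²ₚ = 58632.24 / 184 = 318.6535... → 318.65.

318.65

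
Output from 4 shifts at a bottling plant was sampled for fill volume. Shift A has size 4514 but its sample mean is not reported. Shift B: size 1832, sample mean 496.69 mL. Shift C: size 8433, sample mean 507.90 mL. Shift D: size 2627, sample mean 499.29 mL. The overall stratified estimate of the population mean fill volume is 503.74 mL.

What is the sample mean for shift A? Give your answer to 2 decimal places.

N = 4514 + 1832 + 8433 + 2627 = 17406.
Overall total = μ·N = 503.74·17406 = 8768098.44.
Subtract the known strata: 1832·496.69 + 8433·507.90 + 2627·499.29 = 6504691.61.
Remaining total for shift A: 8768098.44 − 6504691.61 = 2263406.83.
Divide by its size: 2263406.83 / 4514 = 501.4193... → 501.42.

501.42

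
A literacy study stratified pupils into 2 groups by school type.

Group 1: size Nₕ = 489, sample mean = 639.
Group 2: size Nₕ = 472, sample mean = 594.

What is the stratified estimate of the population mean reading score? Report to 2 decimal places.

N = 489 + 472 = 961.
The stratified mean weights each stratum mean by its population share Nₕ/N.
Σ Nₕx̄ₕ = 489·639 + 472·594 = 312471 + 280368 = 592839.
Divide by N: 592839 / 961 = 616.8980... → 616.90.

616.90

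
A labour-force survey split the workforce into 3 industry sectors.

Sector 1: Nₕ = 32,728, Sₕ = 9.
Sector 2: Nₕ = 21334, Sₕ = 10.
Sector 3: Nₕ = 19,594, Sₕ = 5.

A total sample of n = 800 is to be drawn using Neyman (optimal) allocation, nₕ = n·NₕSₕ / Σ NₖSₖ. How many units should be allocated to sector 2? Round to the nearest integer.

282

1: NₕSₕ = 32728·9 = 294552
2: NₕSₕ = 21334·10 = 213340
3: NₕSₕ = 19594·5 = 97970
Σ NₕSₕ = 605862.
n_2 = 800·213340/605862 = 281.701... → 282.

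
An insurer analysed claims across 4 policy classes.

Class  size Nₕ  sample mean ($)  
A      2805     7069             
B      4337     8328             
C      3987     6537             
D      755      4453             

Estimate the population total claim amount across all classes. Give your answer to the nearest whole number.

85372115

Estimate total by summing Nₕ·x̄ₕ over strata.
2805·7069 + 4337·8328 + 3987·6537 + 755·4453 = 19828545 + 36118536 + 26063019 + 3362015 = 85372115.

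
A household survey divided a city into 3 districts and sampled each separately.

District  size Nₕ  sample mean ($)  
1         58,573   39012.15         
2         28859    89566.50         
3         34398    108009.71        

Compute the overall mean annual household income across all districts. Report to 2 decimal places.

70468.49

N = 58573 + 28859 + 34398 = 121830.
Weight each subgroup mean by Nₕ/N and sum.
Σ Nₕx̄ₕ = 58573·39012.15 + 28859·89566.50 + 34398·108009.71 = 2285058661.95 + 2584799623.5 + 3715318004.58 = 8585176290.03.
Divide by N: 8585176290.03 / 121830 = 70468.4913... → 70468.49.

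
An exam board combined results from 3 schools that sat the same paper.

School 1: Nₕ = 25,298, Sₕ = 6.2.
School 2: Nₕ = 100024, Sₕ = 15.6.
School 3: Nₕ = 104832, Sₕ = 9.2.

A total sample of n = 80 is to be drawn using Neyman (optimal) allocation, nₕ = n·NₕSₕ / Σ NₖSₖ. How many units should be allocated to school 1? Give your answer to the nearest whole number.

Σ NₕSₕ = 25298·6.2 + 100024·15.6 + 104832·9.2 = 2681676.4.
Share for 1: 156847.6/2681676.4 = 0.05849.
n_1 = 80 × 0.05849 = 4.679... → 5.

5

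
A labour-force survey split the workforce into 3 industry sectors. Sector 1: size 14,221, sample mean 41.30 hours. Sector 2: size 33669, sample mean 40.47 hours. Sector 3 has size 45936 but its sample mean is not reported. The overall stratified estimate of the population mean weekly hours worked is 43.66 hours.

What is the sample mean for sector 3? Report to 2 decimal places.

46.73

N = 14221 + 33669 + 45936 = 93826.
Overall total = μ·N = 43.66·93826 = 4096443.16.
Subtract the known strata: 14221·41.30 + 33669·40.47 = 1949911.73.
Remaining total for sector 3: 4096443.16 − 1949911.73 = 2146531.43.
Divide by its size: 2146531.43 / 45936 = 46.7287... → 46.73.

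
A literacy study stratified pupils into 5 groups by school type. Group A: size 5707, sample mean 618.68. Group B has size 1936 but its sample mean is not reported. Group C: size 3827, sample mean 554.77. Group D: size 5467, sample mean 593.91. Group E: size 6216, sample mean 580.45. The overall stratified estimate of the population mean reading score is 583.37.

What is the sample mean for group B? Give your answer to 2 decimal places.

Σ Nₕx̄ₕ = N·μ, so 1936·x̄_B = 23153·583.37 − (5707·618.68 + 3827·554.77 + 5467·593.91 + 6216·580.45).
= 13506765.61 − 12508894.72 = 997870.89.
x̄_B = 997870.89 / 1936 = 515.4292... → 515.43.

515.43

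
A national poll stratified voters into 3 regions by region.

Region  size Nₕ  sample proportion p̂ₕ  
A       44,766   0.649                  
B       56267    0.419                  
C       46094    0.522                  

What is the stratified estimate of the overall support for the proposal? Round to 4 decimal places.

0.5213

Wₕ = Nₕ/N with N = 147127: 0.3043, 0.3824, 0.3133.
p̂_st = 0.3043·0.649 + 0.3824·0.419 + 0.3133·0.522 ≈ 0.521251... → 0.5213.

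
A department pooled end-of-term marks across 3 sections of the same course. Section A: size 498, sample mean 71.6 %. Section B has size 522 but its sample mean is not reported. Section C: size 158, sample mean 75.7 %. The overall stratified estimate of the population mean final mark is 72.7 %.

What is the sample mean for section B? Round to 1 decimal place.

Σ Nₕx̄ₕ = N·μ, so 522·x̄_B = 1178·72.7 − (498·71.6 + 158·75.7).
= 85640.6 − 47617.4 = 38023.2.
x̄_B = 38023.2 / 522 = 72.841... → 72.8.

72.8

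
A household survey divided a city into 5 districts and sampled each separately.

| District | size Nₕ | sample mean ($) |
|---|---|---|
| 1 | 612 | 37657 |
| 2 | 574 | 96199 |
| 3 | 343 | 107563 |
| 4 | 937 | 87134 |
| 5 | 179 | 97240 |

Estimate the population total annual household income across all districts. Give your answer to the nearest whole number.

214208937

Population total = Σ Nₕ·x̄ₕ (each stratum's size times its mean).
612·37657 + 574·96199 + 343·107563 + 937·87134 + 179·97240 = 23046084 + 55218226 + 36894109 + 81644558 + 17405960 = 214208937.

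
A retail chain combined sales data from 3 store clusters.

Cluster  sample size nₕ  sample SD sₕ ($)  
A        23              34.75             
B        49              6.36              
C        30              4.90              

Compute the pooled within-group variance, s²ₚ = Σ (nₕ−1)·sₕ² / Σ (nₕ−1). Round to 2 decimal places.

294.99

A: (23−1)·34.75² = 22·1207.5625 = 26566.375
B: (49−1)·6.36² = 48·40.4496 = 1941.5808
C: (30−1)·4.90² = 29·24.01 = 696.29
Numerator = 29204.2458; denominator = Σ(nₕ−1) = 99.
s²ₚ = 29204.2458/99 = 294.9924... → 294.99.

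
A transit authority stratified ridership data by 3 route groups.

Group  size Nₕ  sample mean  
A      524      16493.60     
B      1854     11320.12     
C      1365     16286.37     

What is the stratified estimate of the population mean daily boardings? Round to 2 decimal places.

N = 524 + 1854 + 1365 = 3743.
Weight each subgroup mean by Nₕ/N and sum.
Σ Nₕx̄ₕ = 524·16493.60 + 1854·11320.12 + 1365·16286.37 = 8642646.4 + 20987502.48 + 22230895.05 = 51861043.93.
Divide by N: 51861043.93 / 3743 = 13855.4753... → 13855.48.

13855.48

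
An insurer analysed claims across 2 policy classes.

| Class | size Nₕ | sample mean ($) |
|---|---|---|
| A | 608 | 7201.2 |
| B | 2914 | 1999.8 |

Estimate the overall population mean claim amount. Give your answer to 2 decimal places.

N = 608 + 2914 = 3522.
Weight each subgroup mean by Nₕ/N and sum.
Σ Nₕx̄ₕ = 608·7201.2 + 2914·1999.8 = 4378329.6 + 5827417.2 = 10205746.8.
Divide by N: 10205746.8 / 3522 = 2897.7135... → 2897.71.

2897.71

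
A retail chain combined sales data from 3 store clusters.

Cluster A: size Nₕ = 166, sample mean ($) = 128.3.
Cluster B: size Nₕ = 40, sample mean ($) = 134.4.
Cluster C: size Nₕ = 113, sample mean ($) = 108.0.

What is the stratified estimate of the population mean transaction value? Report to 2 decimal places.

121.87

N = 166 + 40 + 113 = 319.
Weight each subgroup mean by Nₕ/N and sum.
Σ Nₕx̄ₕ = 166·128.3 + 40·134.4 + 113·108.0 = 21297.8 + 5376 + 12204 = 38877.8.
Divide by N: 38877.8 / 319 = 121.8740... → 121.87.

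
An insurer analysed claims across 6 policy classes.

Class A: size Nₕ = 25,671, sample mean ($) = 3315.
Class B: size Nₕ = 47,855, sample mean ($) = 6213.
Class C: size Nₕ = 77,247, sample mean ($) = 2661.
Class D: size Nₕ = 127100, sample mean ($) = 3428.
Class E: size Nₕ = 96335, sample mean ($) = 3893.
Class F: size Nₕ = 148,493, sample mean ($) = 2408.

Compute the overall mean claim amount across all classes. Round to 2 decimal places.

3360.01

x̄_st = (Σ Nₕx̄ₕ) / (Σ Nₕ) = (25671·3315 + 47855·6213 + 77247·2661 + 127100·3428 + 96335·3893 + 148493·2408) / 522701
= 1756278846 / 522701 = 3360.0067... → 3360.01.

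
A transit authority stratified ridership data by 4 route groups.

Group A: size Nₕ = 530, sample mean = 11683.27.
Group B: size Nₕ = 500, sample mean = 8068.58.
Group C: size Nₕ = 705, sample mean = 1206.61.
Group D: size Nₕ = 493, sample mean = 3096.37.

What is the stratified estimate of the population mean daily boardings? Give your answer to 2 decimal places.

N = 530 + 500 + 705 + 493 = 2228.
The stratified mean weights each stratum mean by its population share Nₕ/N.
Σ Nₕx̄ₕ = 530·11683.27 + 500·8068.58 + 705·1206.61 + 493·3096.37 = 6192133.1 + 4034290 + 850660.05 + 1526510.41 = 12603593.56.
Divide by N: 12603593.56 / 2228 = 5656.9091... → 5656.91.

5656.91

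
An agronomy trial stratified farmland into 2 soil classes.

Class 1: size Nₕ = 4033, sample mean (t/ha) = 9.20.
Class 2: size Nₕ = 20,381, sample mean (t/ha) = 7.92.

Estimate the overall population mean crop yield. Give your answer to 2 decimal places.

8.13

x̄_st = (Σ Nₕx̄ₕ) / (Σ Nₕ) = (4033·9.20 + 20381·7.92) / 24414
= 198521.12 / 24414 = 8.1314... → 8.13.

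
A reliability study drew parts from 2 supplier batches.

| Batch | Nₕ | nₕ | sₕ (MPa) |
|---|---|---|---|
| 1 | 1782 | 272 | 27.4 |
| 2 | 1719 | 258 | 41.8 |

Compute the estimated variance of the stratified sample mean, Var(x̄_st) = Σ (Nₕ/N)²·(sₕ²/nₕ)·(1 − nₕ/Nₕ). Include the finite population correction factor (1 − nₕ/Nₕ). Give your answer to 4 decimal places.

1.9936

N = 3501; Wₕ = Nₕ/N.
batch 1: (1782/3501)²·27.4²/272·(1 − 272/1782) = 0.6059442
batch 2: (1719/3501)²·41.8²/258·(1 − 258/1719) = 1.3876333
Sum = 1.9935776 → 1.9936.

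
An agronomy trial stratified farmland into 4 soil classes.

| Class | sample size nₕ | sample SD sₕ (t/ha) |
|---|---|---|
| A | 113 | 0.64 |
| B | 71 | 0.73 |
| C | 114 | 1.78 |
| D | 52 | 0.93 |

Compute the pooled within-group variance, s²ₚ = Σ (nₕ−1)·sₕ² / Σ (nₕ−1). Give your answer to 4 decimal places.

1.4027

A: (113−1)·0.64² = 112·0.4096 = 45.8752
B: (71−1)·0.73² = 70·0.5329 = 37.303
C: (114−1)·1.78² = 113·3.1684 = 358.0292
D: (52−1)·0.93² = 51·0.8649 = 44.1099
Numerator = 485.3173; denominator = Σ(nₕ−1) = 346.
s²ₚ = 485.3173/346 = 1.402651... → 1.4027.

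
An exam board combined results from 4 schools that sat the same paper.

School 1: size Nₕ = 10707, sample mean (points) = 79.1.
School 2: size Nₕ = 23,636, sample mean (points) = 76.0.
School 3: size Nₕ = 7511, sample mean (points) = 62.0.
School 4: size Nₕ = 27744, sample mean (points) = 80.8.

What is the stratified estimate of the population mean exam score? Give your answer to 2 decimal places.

x̄_st = (Σ Nₕx̄ₕ) / (Σ Nₕ) = (10707·79.1 + 23636·76.0 + 7511·62.0 + 27744·80.8) / 69598
= 5350656.9 / 69598 = 76.8795... → 76.88.

76.88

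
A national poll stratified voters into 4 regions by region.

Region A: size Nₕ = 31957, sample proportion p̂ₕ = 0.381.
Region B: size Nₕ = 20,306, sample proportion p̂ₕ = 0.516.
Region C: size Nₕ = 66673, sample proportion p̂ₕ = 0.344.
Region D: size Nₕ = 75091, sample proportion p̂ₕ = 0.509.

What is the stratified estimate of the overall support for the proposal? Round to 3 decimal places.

0.432

N = 31957 + 20306 + 66673 + 75091 = 194027.
Overall proportion = Σ (Nₕ/N)·p̂ₕ.
Σ Nₕp̂ₕ = 12175.617 + 10477.896 + 22935.512 + 38221.319 = 83810.344.
83810.344 / 194027 = 0.43195... → 0.432.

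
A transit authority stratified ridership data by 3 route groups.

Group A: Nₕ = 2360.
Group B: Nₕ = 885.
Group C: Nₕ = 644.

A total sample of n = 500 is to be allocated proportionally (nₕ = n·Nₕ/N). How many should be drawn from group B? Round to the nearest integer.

114

N = 2360 + 885 + 644 = 3889.
n_B = 500·885/3889 = 113.782... → 114.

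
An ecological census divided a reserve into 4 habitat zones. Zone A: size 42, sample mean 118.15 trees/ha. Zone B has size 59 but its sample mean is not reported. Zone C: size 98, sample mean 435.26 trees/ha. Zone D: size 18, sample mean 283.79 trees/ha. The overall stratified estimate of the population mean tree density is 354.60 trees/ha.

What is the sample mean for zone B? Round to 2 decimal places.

410.55

Σ Nₕx̄ₕ = N·μ, so 59·x̄_B = 217·354.60 − (42·118.15 + 98·435.26 + 18·283.79).
= 76948.2 − 52726 = 24222.2.
x̄_B = 24222.2 / 59 = 410.5458... → 410.55.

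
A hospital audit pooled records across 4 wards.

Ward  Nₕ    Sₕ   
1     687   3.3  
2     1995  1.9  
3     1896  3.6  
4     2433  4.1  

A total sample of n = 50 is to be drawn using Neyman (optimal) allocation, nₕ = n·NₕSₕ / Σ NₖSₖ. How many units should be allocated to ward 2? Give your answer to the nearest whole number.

Σ NₕSₕ = 687·3.3 + 1995·1.9 + 1896·3.6 + 2433·4.1 = 22858.5.
Share for 2: 3790.5/22858.5 = 0.16582.
n_2 = 50 × 0.16582 = 8.291... → 8.

8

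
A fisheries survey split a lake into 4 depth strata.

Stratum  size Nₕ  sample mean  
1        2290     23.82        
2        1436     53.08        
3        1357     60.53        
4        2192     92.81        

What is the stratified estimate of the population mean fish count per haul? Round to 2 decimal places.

N = 7275; weights Wₕ = Nₕ/N = (0.3148, 0.1974, 0.1865, 0.3013).
x̄_st = Σ Wₕ·x̄ₕ = 0.3148·23.82 + 0.1974·53.08 + 0.1865·60.53 + 0.3013·92.81 ≈ 57.2302...
→ 57.23.

57.23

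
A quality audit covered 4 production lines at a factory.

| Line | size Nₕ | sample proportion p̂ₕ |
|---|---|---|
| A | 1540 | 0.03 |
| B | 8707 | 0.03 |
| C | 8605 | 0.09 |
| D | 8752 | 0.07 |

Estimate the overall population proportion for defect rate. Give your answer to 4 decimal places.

N = 1540 + 8707 + 8605 + 8752 = 27604.
Overall proportion = Σ (Nₕ/N)·p̂ₕ.
Σ Nₕp̂ₕ = 46.2 + 261.21 + 774.45 + 612.64 = 1694.5.
1694.5 / 27604 = 0.061386... → 0.0614.

0.0614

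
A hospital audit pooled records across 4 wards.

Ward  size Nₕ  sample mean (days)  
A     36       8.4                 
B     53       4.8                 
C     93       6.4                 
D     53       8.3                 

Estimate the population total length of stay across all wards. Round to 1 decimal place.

A: 36·8.4 = 302.4
B: 53·4.8 = 254.4
C: 93·6.4 = 595.2
D: 53·8.3 = 439.9
τ̂ = Σ Nₕx̄ₕ = 1591.9.

1591.9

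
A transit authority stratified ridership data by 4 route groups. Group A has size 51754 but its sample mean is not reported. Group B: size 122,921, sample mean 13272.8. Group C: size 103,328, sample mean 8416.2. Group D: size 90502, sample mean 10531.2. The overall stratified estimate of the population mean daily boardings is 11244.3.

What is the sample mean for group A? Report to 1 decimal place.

13319.8

N = 51754 + 122921 + 103328 + 90502 = 368505.
Overall total = μ·N = 11244.3·368505 = 4143580771.5.
Subtract the known strata: 122921·13272.8 + 103328·8416.2 + 90502·10531.2 = 3454229624.8.
Remaining total for group A: 4143580771.5 − 3454229624.8 = 689351146.7.
Divide by its size: 689351146.7 / 51754 = 13319.766... → 13319.8.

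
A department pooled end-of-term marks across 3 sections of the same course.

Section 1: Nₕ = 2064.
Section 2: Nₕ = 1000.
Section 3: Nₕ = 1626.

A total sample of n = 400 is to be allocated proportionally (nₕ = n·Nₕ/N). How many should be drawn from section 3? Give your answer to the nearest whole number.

139

Share of section 3 = 1626/4690 = 0.34670.
Allocate 400 × 0.34670 = 138.678... → 139.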